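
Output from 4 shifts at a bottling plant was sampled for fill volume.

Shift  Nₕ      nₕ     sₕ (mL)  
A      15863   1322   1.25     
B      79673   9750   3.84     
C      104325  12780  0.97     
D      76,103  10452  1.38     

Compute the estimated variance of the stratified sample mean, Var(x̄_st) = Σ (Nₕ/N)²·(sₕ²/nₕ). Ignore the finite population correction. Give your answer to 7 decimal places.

0.0001543

N = 275964; Wₕ = Nₕ/N.
shift A: (15863/275964)²·1.25²/1322 = 0.0000039053
shift B: (79673/275964)²·3.84²/9750 = 0.0001260594
shift C: (104325/275964)²·0.97²/12780 = 0.0000105217
shift D: (76103/275964)²·1.38²/10452 = 0.0000138566
Sum = 0.0001543430 → 0.0001543.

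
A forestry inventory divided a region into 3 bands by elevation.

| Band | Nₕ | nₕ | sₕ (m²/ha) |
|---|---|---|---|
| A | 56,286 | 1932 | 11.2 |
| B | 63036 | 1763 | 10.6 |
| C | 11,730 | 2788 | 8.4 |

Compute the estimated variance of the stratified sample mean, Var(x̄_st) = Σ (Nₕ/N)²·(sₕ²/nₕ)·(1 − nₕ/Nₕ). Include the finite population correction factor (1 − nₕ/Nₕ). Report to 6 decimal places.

0.026053

N = 131052. Term for each stratum: Wₕ²sₕ²/nₕ·(1−nₕ/Nₕ).
Var(x̄_st) = 0.011565742 + 0.014332762 + 0.000154565 = 0.026053070 → 0.026053.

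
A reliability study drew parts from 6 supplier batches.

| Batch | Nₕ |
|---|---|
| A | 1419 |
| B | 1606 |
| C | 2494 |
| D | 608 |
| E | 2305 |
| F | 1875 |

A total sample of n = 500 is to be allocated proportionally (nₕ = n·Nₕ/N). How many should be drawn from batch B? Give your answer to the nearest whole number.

Share of batch B = 1606/10307 = 0.15582.
Allocate 500 × 0.15582 = 77.908... → 78.

78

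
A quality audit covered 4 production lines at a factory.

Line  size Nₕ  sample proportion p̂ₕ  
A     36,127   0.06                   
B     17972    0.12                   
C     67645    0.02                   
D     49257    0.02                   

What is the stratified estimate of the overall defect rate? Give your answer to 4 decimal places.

N = 36127 + 17972 + 67645 + 49257 = 171001.
Overall proportion = Σ (Nₕ/N)·p̂ₕ.
Σ Nₕp̂ₕ = 2167.62 + 2156.64 + 1352.9 + 985.14 = 6662.3.
6662.3 / 171001 = 0.038961... → 0.0390.

0.0390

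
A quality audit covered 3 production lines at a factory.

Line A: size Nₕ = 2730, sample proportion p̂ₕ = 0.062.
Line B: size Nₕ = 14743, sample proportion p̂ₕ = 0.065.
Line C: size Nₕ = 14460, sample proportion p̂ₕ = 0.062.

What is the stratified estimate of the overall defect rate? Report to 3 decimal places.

Wₕ = Nₕ/N with N = 31933: 0.0855, 0.4617, 0.4528.
p̂_st = 0.0855·0.062 + 0.4617·0.065 + 0.4528·0.062 ≈ 0.06339... → 0.063.

0.063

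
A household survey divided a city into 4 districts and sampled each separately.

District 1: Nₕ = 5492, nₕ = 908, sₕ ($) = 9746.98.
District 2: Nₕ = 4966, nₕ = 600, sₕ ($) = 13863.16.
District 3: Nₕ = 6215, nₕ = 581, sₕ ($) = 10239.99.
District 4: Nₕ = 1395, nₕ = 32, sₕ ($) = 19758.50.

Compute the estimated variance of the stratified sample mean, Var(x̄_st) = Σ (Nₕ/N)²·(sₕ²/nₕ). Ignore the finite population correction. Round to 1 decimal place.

127944.1

N = 18068; Wₕ = Nₕ/N.
district 1: (5492/18068)²·9746.98²/908 = 9667.0774
district 2: (4966/18068)²·13863.16²/600 = 24197.2765
district 3: (6215/18068)²·10239.99²/581 = 21354.2850
district 4: (1395/18068)²·19758.50²/32 = 72725.4163
Sum = 127944.0552 → 127944.1.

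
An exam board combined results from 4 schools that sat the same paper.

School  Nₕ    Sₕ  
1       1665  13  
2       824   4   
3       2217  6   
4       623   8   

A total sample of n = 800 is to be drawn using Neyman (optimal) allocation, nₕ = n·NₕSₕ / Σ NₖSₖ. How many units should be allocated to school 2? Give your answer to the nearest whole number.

Σ NₕSₕ = 1665·13 + 824·4 + 2217·6 + 623·8 = 43227.
Share for 2: 3296/43227 = 0.07625.
n_2 = 800 × 0.07625 = 60.999... → 61.

61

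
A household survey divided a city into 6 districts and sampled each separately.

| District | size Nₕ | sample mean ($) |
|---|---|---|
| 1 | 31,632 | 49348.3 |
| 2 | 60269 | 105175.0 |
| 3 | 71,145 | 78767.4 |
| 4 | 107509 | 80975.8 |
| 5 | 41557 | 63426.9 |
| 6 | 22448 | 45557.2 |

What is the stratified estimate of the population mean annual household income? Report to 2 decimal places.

77318.90

N = 334560; weights Wₕ = Nₕ/N = (0.0945, 0.1801, 0.2127, 0.3213, 0.1242, 0.0671).
x̄_st = Σ Wₕ·x̄ₕ = 0.0945·49348.3 + 0.1801·105175.0 + 0.2127·78767.4 + 0.3213·80975.8 + 0.1242·63426.9 + 0.0671·45557.2 ≈ 77318.8999...
→ 77318.90.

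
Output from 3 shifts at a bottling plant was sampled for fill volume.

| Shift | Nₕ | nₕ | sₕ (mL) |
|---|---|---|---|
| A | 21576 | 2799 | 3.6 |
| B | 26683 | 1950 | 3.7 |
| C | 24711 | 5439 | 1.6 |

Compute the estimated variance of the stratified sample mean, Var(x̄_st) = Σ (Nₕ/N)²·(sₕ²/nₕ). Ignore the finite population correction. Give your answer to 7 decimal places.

N = 72970; Wₕ = Nₕ/N.
shift A: (21576/72970)²·3.6²/2799 = 0.0004048138
shift B: (26683/72970)²·3.7²/1950 = 0.0009387489
shift C: (24711/72970)²·1.6²/5439 = 0.0000539775
Sum = 0.0013975402 → 0.0013975.

0.0013975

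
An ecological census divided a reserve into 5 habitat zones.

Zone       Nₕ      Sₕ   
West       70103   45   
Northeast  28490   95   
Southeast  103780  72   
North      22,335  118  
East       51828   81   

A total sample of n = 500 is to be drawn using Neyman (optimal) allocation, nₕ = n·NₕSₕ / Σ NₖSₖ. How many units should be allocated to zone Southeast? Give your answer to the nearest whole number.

185

West: NₕSₕ = 70103·45 = 3154635
Northeast: NₕSₕ = 28490·95 = 2706550
Southeast: NₕSₕ = 103780·72 = 7472160
North: NₕSₕ = 22335·118 = 2635530
East: NₕSₕ = 51828·81 = 4198068
Σ NₕSₕ = 20166943.
n_Southeast = 500·7472160/20166943 = 185.258... → 185.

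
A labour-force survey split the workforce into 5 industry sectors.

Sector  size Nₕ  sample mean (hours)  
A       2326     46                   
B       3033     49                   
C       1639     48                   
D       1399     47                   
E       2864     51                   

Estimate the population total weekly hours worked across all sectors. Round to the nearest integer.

546102

Population total = Σ Nₕ·x̄ₕ (each stratum's size times its mean).
2326·46 + 3033·49 + 1639·48 + 1399·47 + 2864·51 = 106996 + 148617 + 78672 + 65753 + 146064 = 546102.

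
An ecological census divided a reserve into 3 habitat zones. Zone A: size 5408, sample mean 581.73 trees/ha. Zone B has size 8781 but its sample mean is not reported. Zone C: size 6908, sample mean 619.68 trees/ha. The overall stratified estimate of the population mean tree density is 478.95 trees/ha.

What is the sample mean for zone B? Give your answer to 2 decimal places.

N = 5408 + 8781 + 6908 = 21097.
Overall total = μ·N = 478.95·21097 = 10104408.15.
Subtract the known strata: 5408·581.73 + 6908·619.68 = 7426745.28.
Remaining total for zone B: 10104408.15 − 7426745.28 = 2677662.87.
Divide by its size: 2677662.87 / 8781 = 304.9383... → 304.94.

304.94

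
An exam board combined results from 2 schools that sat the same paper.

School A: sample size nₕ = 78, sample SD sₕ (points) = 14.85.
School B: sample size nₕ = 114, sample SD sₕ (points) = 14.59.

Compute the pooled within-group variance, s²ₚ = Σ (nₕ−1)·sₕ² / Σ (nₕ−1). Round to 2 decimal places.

Degrees of freedom: 77 + 113 = 190.
Σ(nₕ−1)sₕ² = 77·220.5225 + 113·212.8681 = 41034.3278.
s²ₚ = 41034.3278 / 190 = 215.9701... → 215.97.

215.97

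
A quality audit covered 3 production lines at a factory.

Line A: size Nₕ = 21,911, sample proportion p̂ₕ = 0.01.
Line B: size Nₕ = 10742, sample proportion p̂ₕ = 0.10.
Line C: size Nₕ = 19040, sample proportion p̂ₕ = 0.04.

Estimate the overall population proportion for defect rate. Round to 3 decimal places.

0.040

Wₕ = Nₕ/N with N = 51693: 0.4239, 0.2078, 0.3683.
p̂_st = 0.4239·0.01 + 0.2078·0.10 + 0.3683·0.04 ≈ 0.03975... → 0.040.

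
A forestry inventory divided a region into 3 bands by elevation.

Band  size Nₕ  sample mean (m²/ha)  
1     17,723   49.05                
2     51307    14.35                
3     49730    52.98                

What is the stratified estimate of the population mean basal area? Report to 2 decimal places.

N = 17723 + 51307 + 49730 = 118760.
Overall mean = Σ (Nₕ/N)·x̄ₕ — weight by population share, not a simple average.
Σ Nₕx̄ₕ = 17723·49.05 + 51307·14.35 + 49730·52.98 = 869313.15 + 736255.45 + 2634695.4 = 4240264.
Divide by N: 4240264 / 118760 = 35.7045... → 35.70.

35.70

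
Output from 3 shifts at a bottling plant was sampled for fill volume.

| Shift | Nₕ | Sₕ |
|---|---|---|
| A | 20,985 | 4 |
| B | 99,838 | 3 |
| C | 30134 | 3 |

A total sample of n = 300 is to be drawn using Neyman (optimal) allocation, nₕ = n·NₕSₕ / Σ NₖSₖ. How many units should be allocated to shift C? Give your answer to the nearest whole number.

57

A: NₕSₕ = 20985·4 = 83940
B: NₕSₕ = 99838·3 = 299514
C: NₕSₕ = 30134·3 = 90402
Σ NₕSₕ = 473856.
n_C = 300·90402/473856 = 57.234... → 57.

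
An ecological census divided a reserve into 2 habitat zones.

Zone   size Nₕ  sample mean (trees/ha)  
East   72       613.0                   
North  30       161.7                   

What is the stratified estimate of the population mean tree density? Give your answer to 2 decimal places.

480.26

N = 72 + 30 = 102.
Overall mean = Σ (Nₕ/N)·x̄ₕ — weight by population share, not a simple average.
Σ Nₕx̄ₕ = 72·613.0 + 30·161.7 = 44136 + 4851 = 48987.
Divide by N: 48987 / 102 = 480.2647... → 480.26.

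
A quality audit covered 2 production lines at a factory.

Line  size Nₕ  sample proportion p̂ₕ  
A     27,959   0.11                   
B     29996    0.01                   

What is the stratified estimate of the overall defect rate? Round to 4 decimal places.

0.0582

Wₕ = Nₕ/N with N = 57955: 0.4824, 0.5176.
p̂_st = 0.4824·0.11 + 0.5176·0.01 ≈ 0.058243... → 0.0582.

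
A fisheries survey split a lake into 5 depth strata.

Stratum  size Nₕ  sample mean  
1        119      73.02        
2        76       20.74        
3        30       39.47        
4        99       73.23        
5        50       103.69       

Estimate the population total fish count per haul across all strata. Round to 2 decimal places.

1: 119·73.02 = 8689.38
2: 76·20.74 = 1576.24
3: 30·39.47 = 1184.1
4: 99·73.23 = 7249.77
5: 50·103.69 = 5184.5
τ̂ = Σ Nₕx̄ₕ = 23883.99.

23883.99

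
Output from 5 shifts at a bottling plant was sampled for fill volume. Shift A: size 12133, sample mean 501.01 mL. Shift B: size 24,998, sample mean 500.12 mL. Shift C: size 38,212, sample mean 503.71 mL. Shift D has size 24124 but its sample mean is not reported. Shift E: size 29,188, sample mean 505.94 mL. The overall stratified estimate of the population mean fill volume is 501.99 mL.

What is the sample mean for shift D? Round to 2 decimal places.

496.92

N = 12133 + 24998 + 38212 + 24124 + 29188 = 128655.
Overall total = μ·N = 501.99·128655 = 64583523.45.
Subtract the known strata: 12133·501.01 + 24998·500.12 + 38212·503.71 + 29188·505.94 = 52595897.33.
Remaining total for shift D: 64583523.45 − 52595897.33 = 11987626.12.
Divide by its size: 11987626.12 / 24124 = 496.9170... → 496.92.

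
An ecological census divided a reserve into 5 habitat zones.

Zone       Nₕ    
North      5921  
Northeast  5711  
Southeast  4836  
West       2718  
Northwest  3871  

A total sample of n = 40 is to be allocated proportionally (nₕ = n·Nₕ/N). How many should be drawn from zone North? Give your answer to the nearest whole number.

10

Share of zone North = 5921/23057 = 0.25680.
Allocate 40 × 0.25680 = 10.272... → 10.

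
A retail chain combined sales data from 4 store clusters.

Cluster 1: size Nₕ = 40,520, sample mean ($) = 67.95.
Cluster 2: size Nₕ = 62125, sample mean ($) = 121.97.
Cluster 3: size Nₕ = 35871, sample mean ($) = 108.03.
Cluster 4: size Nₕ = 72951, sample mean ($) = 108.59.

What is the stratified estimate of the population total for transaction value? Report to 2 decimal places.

22127613.47

Population total = Σ Nₕ·x̄ₕ (each stratum's size times its mean).
40520·67.95 + 62125·121.97 + 35871·108.03 + 72951·108.59 = 2753334 + 7577386.25 + 3875144.13 + 7921749.09 = 22127613.47.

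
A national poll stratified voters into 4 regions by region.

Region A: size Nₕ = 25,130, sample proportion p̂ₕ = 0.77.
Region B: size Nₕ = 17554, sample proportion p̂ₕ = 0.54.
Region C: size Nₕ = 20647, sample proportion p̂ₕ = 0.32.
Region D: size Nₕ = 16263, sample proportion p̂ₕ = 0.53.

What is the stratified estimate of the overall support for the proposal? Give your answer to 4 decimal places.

0.5535

N = 25130 + 17554 + 20647 + 16263 = 79594.
Overall proportion = Σ (Nₕ/N)·p̂ₕ.
Σ Nₕp̂ₕ = 19350.1 + 9479.16 + 6607.04 + 8619.39 = 44055.69.
44055.69 / 79594 = 0.553505... → 0.5535.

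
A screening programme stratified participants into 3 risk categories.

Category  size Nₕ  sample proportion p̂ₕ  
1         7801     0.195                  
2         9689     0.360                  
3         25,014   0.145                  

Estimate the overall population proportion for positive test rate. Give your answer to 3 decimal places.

Wₕ = Nₕ/N with N = 42504: 0.1835, 0.2280, 0.5885.
p̂_st = 0.1835·0.195 + 0.2280·0.360 + 0.5885·0.145 ≈ 0.20319... → 0.203.

0.203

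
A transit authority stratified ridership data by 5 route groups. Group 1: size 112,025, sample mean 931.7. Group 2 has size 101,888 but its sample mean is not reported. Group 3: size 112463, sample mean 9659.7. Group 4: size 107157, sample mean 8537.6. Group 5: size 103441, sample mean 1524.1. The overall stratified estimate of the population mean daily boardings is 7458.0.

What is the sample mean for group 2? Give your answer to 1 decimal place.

17092.3

Σ Nₕx̄ₕ = N·μ, so 101888·x̄_2 = 536974·7458.0 − (112025·931.7 + 112463·9659.7 + 107157·8537.6 + 103441·1524.1).
= 4004752092 − 2263250564.9 = 1741501527.1.
x̄_2 = 1741501527.1 / 101888 = 17092.312... → 17092.3.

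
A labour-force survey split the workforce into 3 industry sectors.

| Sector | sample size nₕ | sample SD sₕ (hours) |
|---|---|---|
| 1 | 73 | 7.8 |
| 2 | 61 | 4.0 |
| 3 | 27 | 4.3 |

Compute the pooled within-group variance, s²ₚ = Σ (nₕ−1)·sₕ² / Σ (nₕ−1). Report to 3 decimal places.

Degrees of freedom: 72 + 60 + 26 = 158.
Σ(nₕ−1)sₕ² = 72·60.84 + 60·16 + 26·18.49 = 5821.22.
s²ₚ = 5821.22 / 158 = 36.84316... → 36.843.

36.843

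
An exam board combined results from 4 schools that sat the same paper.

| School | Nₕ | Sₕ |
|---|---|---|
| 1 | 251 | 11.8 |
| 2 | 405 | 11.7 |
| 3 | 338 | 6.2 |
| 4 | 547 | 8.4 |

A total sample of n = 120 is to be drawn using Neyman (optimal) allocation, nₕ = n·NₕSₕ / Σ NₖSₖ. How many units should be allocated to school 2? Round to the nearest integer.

40

Σ NₕSₕ = 251·11.8 + 405·11.7 + 338·6.2 + 547·8.4 = 14390.7.
Share for 2: 4738.5/14390.7 = 0.32928.
n_2 = 120 × 0.32928 = 39.513... → 40.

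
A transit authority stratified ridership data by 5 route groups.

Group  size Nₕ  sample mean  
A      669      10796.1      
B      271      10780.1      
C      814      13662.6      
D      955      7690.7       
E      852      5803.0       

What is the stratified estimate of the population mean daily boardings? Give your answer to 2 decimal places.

N = 669 + 271 + 814 + 955 + 852 = 3561.
Overall mean = Σ (Nₕ/N)·x̄ₕ — weight by population share, not a simple average.
Σ Nₕx̄ₕ = 669·10796.1 + 271·10780.1 + 814·13662.6 + 955·7690.7 + 852·5803.0 = 7222590.9 + 2921407.1 + 11121356.4 + 7344618.5 + 4944156 = 33554128.9.
Divide by N: 33554128.9 / 3561 = 9422.6703... → 9422.67.

9422.67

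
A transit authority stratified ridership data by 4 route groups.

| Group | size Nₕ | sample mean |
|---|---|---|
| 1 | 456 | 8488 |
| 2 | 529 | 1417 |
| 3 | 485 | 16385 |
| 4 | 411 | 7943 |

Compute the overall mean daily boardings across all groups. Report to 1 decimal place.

8416.5

N = 1881; weights Wₕ = Nₕ/N = (0.2424, 0.2812, 0.2578, 0.2185).
x̄_st = Σ Wₕ·x̄ₕ = 0.2424·8488 + 0.2812·1417 + 0.2578·16385 + 0.2185·7943 ≈ 8416.491...
→ 8416.5.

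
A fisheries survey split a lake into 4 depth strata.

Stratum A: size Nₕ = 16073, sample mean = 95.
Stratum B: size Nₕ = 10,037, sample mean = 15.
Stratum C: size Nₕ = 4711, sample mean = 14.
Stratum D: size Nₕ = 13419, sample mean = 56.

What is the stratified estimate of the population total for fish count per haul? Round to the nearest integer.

2494908

A: 16073·95 = 1526935
B: 10037·15 = 150555
C: 4711·14 = 65954
D: 13419·56 = 751464
τ̂ = Σ Nₕx̄ₕ = 2494908.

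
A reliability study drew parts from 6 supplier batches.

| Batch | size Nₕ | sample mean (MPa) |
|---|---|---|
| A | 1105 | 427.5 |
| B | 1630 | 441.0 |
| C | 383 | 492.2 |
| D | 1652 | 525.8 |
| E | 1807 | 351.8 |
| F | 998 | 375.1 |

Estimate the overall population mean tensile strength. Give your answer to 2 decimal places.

430.15

N = 1105 + 1630 + 383 + 1652 + 1807 + 998 = 7575.
Overall mean = Σ (Nₕ/N)·x̄ₕ — weight by population share, not a simple average.
Σ Nₕx̄ₕ = 1105·427.5 + 1630·441.0 + 383·492.2 + 1652·525.8 + 1807·351.8 + 998·375.1 = 472387.5 + 718830 + 188512.6 + 868621.6 + 635702.6 + 374349.8 = 3258404.1.
Divide by N: 3258404.1 / 7575 = 430.1524... → 430.15.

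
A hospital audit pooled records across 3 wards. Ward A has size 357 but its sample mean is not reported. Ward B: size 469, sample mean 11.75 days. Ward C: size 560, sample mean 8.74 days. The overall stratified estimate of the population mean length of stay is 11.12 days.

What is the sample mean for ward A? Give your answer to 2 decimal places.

Σ Nₕx̄ₕ = N·μ, so 357·x̄_A = 1386·11.12 − (469·11.75 + 560·8.74).
= 15412.32 − 10405.15 = 5007.17.
x̄_A = 5007.17 / 357 = 14.0257... → 14.03.

14.03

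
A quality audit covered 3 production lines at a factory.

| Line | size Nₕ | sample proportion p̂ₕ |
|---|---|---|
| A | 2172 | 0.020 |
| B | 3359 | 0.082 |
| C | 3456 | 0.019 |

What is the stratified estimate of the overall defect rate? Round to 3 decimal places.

Wₕ = Nₕ/N with N = 8987: 0.2417, 0.3738, 0.3846.
p̂_st = 0.2417·0.020 + 0.3738·0.082 + 0.3846·0.019 ≈ 0.04279... → 0.043.

0.043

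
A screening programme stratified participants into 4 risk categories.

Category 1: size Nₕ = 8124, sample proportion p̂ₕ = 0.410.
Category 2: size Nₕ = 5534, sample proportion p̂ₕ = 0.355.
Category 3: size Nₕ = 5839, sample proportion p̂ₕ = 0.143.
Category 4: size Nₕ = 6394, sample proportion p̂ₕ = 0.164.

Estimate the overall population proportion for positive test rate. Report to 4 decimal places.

0.2773

Wₕ = Nₕ/N with N = 25891: 0.3138, 0.2137, 0.2255, 0.2470.
p̂_st = 0.3138·0.410 + 0.2137·0.355 + 0.2255·0.143 + 0.2470·0.164 ≈ 0.277278... → 0.2773.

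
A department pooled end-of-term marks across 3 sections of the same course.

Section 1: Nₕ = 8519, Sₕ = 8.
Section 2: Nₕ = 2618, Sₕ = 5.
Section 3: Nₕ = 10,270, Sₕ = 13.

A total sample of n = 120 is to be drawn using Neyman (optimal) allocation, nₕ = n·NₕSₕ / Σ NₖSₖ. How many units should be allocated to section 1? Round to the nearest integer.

1: NₕSₕ = 8519·8 = 68152
2: NₕSₕ = 2618·5 = 13090
3: NₕSₕ = 10270·13 = 133510
Σ NₕSₕ = 214752.
n_1 = 120·68152/214752 = 38.082... → 38.

38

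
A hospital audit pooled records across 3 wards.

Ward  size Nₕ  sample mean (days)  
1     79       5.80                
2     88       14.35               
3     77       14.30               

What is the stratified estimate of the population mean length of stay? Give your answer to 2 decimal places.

N = 244; weights Wₕ = Nₕ/N = (0.3238, 0.3607, 0.3156).
x̄_st = Σ Wₕ·x̄ₕ = 0.3238·5.80 + 0.3607·14.35 + 0.3156·14.30 ≈ 11.5660...
→ 11.57.

11.57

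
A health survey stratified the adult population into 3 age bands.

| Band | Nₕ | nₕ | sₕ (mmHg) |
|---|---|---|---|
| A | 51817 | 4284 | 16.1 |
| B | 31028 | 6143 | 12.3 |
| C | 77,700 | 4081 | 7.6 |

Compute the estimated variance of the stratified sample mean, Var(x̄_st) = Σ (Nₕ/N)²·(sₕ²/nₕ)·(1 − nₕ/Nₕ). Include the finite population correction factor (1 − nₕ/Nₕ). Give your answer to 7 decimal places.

N = 160545; Wₕ = Nₕ/N.
band A: (51817/160545)²·16.1²/4284·(1 − 4284/51817) = 0.0057819750
band B: (31028/160545)²·12.3²/6143·(1 − 6143/31028) = 0.0007377812
band C: (77700/160545)²·7.6²/4081·(1 − 4081/77700) = 0.0031410724
Sum = 0.0096608286 → 0.0096608.

0.0096608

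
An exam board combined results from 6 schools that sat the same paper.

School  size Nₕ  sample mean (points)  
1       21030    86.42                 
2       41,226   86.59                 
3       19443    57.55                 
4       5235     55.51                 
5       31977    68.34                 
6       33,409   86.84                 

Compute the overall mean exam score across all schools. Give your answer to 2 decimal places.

78.02

N = 21030 + 41226 + 19443 + 5235 + 31977 + 33409 = 152320.
Overall mean = Σ (Nₕ/N)·x̄ₕ — weight by population share, not a simple average.
Σ Nₕx̄ₕ = 21030·86.42 + 41226·86.59 + 19443·57.55 + 5235·55.51 + 31977·68.34 + 33409·86.84 = 1817412.6 + 3569759.34 + 1118944.65 + 290594.85 + 2185308.18 + 2901237.56 = 11883257.18.
Divide by N: 11883257.18 / 152320 = 78.0151... → 78.02.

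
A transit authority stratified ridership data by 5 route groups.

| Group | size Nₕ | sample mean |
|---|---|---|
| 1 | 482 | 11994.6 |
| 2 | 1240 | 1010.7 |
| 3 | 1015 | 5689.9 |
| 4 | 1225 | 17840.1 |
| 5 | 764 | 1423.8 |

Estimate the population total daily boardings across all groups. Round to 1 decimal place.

35751819.4

Estimate total by summing Nₕ·x̄ₕ over strata.
482·11994.6 + 1240·1010.7 + 1015·5689.9 + 1225·17840.1 + 764·1423.8 = 5781397.2 + 1253268 + 5775248.5 + 21854122.5 + 1087783.2 = 35751819.4.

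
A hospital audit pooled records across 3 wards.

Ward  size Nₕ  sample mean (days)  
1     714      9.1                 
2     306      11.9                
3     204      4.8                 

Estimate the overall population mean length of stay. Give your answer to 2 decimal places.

9.08

N = 714 + 306 + 204 = 1224.
Weight each subgroup mean by Nₕ/N and sum.
Σ Nₕx̄ₕ = 714·9.1 + 306·11.9 + 204·4.8 = 6497.4 + 3641.4 + 979.2 = 11118.
Divide by N: 11118 / 1224 = 9.0833... → 9.08.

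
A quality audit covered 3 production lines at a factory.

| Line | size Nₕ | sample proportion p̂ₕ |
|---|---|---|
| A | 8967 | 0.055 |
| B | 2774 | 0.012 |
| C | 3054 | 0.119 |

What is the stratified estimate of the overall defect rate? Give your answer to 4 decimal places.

Wₕ = Nₕ/N with N = 14795: 0.6061, 0.1875, 0.2064.
p̂_st = 0.6061·0.055 + 0.1875·0.012 + 0.2064·0.119 ≈ 0.060149... → 0.0601.

0.0601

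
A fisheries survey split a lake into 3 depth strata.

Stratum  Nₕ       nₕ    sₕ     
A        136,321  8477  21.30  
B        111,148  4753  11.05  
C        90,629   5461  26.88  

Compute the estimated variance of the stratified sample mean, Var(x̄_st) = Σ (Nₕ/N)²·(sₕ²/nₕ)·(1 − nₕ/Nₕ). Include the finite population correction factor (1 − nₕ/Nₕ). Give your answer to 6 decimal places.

N = 338098; Wₕ = Nₕ/N.
stratum A: (136321/338098)²·21.30²/8477·(1 − 8477/136321) = 0.008159714
stratum B: (111148/338098)²·11.05²/4753·(1 − 4753/111148) = 0.002657629
stratum C: (90629/338098)²·26.88²/5461·(1 − 5461/90629) = 0.008933976
Sum = 0.019751319 → 0.019751.

0.019751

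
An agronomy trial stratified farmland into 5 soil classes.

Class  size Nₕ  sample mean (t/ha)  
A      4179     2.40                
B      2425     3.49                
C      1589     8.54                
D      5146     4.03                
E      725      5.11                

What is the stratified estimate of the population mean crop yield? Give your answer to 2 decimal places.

N = 14064; weights Wₕ = Nₕ/N = (0.2971, 0.1724, 0.1130, 0.3659, 0.0516).
x̄_st = Σ Wₕ·x̄ₕ = 0.2971·2.40 + 0.1724·3.49 + 0.1130·8.54 + 0.3659·4.03 + 0.0516·5.11 ≈ 4.0178...
→ 4.02.

4.02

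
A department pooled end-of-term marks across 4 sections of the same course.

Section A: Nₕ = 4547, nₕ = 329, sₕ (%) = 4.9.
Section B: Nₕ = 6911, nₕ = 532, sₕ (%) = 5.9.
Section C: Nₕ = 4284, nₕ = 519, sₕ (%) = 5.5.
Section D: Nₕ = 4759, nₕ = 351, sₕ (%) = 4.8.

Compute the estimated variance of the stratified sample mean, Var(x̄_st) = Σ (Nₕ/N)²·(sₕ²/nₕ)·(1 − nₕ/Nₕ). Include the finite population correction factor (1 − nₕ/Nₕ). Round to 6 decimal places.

0.015707

N = 20501; Wₕ = Nₕ/N.
section A: (4547/20501)²·4.9²/329·(1 − 329/4547) = 0.003330257
section B: (6911/20501)²·5.9²/532·(1 − 532/6911) = 0.006863344
section C: (4284/20501)²·5.5²/519·(1 − 519/4284) = 0.002236775
section D: (4759/20501)²·4.8²/351·(1 − 351/4759) = 0.003276292
Sum = 0.015706668 → 0.015707.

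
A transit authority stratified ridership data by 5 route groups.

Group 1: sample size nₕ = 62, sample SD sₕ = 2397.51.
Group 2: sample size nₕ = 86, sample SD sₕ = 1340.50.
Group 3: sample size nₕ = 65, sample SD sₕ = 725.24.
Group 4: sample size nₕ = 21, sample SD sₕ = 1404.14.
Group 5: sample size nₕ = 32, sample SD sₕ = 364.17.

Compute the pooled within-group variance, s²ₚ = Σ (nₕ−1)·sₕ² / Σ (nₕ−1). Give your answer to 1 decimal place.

2224432.6

1: (62−1)·2397.51² = 61·5748054.2001 = 350631306.2061
2: (86−1)·1340.50² = 85·1796940.25 = 152739921.25
3: (65−1)·725.24² = 64·525973.0576 = 33662275.6864
4: (21−1)·1404.14² = 20·1971609.1396 = 39432182.792
5: (32−1)·364.17² = 31·132619.7889 = 4111213.4559
Numerator = 580576899.3904; denominator = Σ(nₕ−1) = 261.
s²ₚ = 580576899.3904/261 = 2224432.565... → 2224432.6.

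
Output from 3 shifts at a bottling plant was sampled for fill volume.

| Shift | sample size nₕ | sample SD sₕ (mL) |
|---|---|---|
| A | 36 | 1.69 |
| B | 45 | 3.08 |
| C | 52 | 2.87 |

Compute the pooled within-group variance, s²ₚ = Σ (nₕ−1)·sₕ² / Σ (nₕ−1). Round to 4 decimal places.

7.2111

Degrees of freedom: 35 + 44 + 51 = 130.
Σ(nₕ−1)sₕ² = 35·2.8561 + 44·9.4864 + 51·8.2369 = 937.447.
s²ₚ = 937.447 / 130 = 7.211131... → 7.2111.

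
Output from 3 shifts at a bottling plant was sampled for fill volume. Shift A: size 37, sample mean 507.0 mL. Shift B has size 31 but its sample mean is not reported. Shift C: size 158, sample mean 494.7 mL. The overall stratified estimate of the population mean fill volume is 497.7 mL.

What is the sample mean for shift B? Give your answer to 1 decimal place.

N = 37 + 31 + 158 = 226.
Overall total = μ·N = 497.7·226 = 112480.2.
Subtract the known strata: 37·507.0 + 158·494.7 = 96921.6.
Remaining total for shift B: 112480.2 − 96921.6 = 15558.6.
Divide by its size: 15558.6 / 31 = 501.890... → 501.9.

501.9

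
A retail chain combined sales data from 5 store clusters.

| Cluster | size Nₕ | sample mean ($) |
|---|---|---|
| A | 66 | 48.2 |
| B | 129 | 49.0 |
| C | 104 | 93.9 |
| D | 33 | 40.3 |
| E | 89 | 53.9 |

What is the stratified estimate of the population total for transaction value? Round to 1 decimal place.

25394.8

A: 66·48.2 = 3181.2
B: 129·49.0 = 6321
C: 104·93.9 = 9765.6
D: 33·40.3 = 1329.9
E: 89·53.9 = 4797.1
τ̂ = Σ Nₕx̄ₕ = 25394.8.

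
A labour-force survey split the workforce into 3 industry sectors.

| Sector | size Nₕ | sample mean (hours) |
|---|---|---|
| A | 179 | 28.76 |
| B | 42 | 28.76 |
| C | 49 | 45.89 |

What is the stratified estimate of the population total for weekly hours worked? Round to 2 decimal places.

Estimate total by summing Nₕ·x̄ₕ over strata.
179·28.76 + 42·28.76 + 49·45.89 = 5148.04 + 1207.92 + 2248.61 = 8604.57.

8604.57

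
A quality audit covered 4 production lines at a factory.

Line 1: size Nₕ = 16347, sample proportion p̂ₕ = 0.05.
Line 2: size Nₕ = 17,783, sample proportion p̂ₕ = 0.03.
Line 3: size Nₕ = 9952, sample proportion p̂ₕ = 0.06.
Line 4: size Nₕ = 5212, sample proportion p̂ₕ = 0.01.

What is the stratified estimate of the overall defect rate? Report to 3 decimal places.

0.041

Wₕ = Nₕ/N with N = 49294: 0.3316, 0.3608, 0.2019, 0.1057.
p̂_st = 0.3316·0.05 + 0.3608·0.03 + 0.2019·0.06 + 0.1057·0.01 ≈ 0.04057... → 0.041.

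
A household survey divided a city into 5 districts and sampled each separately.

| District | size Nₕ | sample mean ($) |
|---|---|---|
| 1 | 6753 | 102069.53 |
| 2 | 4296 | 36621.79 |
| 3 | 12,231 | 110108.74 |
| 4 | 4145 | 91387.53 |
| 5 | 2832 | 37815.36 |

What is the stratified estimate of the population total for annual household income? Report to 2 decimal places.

1: 6753·102069.53 = 689275536.09
2: 4296·36621.79 = 157327209.84
3: 12231·110108.74 = 1346739998.94
4: 4145·91387.53 = 378801311.85
5: 2832·37815.36 = 107093099.52
τ̂ = Σ Nₕx̄ₕ = 2679237156.24.

2679237156.24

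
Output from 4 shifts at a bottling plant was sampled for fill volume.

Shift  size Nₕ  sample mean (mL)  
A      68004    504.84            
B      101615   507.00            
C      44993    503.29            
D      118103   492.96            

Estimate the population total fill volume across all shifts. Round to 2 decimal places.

Population total = Σ Nₕ·x̄ₕ (each stratum's size times its mean).
68004·504.84 + 101615·507.00 + 44993·503.29 + 118103·492.96 = 34331139.36 + 51518805 + 22644526.97 + 58220054.88 = 166714526.21.

166714526.21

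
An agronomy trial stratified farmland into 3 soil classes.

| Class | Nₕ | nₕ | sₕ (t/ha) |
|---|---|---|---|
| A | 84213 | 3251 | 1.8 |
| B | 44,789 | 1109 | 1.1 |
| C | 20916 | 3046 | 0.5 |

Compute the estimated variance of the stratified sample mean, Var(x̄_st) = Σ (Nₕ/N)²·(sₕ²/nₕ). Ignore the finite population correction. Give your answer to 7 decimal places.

0.0004135

N = 149918. Term for each stratum: Wₕ²sₕ²/nₕ.
Var(x̄_st) = 0.0003144697 + 0.0000973843 + 0.0000015976 = 0.0004134515 → 0.0004135.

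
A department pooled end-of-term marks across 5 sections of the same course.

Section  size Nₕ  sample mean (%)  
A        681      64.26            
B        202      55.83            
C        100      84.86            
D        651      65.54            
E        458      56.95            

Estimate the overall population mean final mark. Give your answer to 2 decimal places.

63.23

N = 2092; weights Wₕ = Nₕ/N = (0.3255, 0.0966, 0.0478, 0.3112, 0.2189).
x̄_st = Σ Wₕ·x̄ₕ = 0.3255·64.26 + 0.0966·55.83 + 0.0478·84.86 + 0.3112·65.54 + 0.2189·56.95 ≈ 63.2287...
→ 63.23.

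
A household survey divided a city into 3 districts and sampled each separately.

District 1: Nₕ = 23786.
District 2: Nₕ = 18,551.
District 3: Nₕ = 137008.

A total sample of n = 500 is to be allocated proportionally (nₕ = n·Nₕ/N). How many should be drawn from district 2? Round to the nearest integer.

Share of district 2 = 18551/179345 = 0.10344.
Allocate 500 × 0.10344 = 51.719... → 52.

52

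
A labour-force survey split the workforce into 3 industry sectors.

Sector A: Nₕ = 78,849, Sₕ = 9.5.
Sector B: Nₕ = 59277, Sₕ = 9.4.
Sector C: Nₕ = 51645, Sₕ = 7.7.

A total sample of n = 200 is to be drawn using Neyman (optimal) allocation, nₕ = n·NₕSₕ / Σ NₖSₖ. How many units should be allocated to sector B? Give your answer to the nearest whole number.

Σ NₕSₕ = 78849·9.5 + 59277·9.4 + 51645·7.7 = 1703935.8.
Share for B: 557203.8/1703935.8 = 0.32701.
n_B = 200 × 0.32701 = 65.402... → 65.

65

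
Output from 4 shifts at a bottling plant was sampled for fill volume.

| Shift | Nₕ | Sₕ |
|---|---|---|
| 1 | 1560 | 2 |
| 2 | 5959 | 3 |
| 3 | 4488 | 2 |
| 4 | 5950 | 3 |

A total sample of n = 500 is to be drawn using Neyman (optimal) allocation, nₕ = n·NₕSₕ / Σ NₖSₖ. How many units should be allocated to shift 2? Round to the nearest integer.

Σ NₕSₕ = 1560·2 + 5959·3 + 4488·2 + 5950·3 = 47823.
Share for 2: 17877/47823 = 0.37382.
n_2 = 500 × 0.37382 = 186.908... → 187.

187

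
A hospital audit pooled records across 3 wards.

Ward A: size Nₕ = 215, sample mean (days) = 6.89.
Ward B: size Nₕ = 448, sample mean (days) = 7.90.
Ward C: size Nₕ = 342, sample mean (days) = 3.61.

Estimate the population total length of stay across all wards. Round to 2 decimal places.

A: 215·6.89 = 1481.35
B: 448·7.90 = 3539.2
C: 342·3.61 = 1234.62
τ̂ = Σ Nₕx̄ₕ = 6255.17.

6255.17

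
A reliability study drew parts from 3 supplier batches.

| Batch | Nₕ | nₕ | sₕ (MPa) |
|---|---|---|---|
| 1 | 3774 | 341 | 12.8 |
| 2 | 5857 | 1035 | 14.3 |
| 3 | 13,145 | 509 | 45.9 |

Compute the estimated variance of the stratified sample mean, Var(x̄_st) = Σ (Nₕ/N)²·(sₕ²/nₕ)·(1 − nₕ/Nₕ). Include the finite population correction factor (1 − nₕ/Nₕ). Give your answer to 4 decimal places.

N = 22776; Wₕ = Nₕ/N.
batch 1: (3774/22776)²·12.8²/341·(1 − 341/3774) = 0.0120001
batch 2: (5857/22776)²·14.3²/1035·(1 − 1035/5857) = 0.0107567
batch 3: (13145/22776)²·45.9²/509·(1 − 509/13145) = 1.3253265
Sum = 1.3480834 → 1.3481.

1.3481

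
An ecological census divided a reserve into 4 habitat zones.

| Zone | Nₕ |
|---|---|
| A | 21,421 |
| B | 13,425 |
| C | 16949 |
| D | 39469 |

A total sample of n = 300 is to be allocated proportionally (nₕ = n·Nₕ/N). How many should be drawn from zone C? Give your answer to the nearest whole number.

56

N = 21421 + 13425 + 16949 + 39469 = 91264.
n_C = 300·16949/91264 = 55.714... → 56.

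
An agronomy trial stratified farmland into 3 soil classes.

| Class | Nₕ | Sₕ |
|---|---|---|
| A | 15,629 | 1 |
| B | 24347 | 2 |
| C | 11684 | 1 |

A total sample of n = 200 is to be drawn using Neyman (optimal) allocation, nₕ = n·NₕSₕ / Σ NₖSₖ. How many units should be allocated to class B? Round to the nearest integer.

A: NₕSₕ = 15629·1 = 15629
B: NₕSₕ = 24347·2 = 48694
C: NₕSₕ = 11684·1 = 11684
Σ NₕSₕ = 76007.
n_B = 200·48694/76007 = 128.130... → 128.

128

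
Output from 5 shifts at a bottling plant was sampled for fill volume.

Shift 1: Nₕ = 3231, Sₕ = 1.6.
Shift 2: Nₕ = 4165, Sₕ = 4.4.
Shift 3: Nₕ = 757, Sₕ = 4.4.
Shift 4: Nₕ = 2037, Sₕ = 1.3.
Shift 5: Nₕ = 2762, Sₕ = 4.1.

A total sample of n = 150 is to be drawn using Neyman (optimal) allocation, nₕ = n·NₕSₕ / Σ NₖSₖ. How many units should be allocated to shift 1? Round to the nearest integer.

19

Σ NₕSₕ = 3231·1.6 + 4165·4.4 + 757·4.4 + 2037·1.3 + 2762·4.1 = 40798.7.
Share for 1: 5169.6/40798.7 = 0.12671.
n_1 = 150 × 0.12671 = 19.006... → 19.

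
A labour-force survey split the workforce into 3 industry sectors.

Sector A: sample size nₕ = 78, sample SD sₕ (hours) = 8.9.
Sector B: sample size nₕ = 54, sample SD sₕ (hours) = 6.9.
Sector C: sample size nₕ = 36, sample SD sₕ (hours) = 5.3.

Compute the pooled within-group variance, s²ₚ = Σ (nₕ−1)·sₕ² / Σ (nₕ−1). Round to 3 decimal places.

Degrees of freedom: 77 + 53 + 35 = 165.
Σ(nₕ−1)sₕ² = 77·79.21 + 53·47.61 + 35·28.09 = 9605.65.
s²ₚ = 9605.65 / 165 = 58.21606... → 58.216.

58.216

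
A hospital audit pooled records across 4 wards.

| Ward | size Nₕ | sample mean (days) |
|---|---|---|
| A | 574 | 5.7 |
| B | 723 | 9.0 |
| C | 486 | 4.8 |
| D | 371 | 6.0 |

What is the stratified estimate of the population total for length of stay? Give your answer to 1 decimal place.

Estimate total by summing Nₕ·x̄ₕ over strata.
574·5.7 + 723·9.0 + 486·4.8 + 371·6.0 = 3271.8 + 6507 + 2332.8 + 2226 = 14337.6.

14337.6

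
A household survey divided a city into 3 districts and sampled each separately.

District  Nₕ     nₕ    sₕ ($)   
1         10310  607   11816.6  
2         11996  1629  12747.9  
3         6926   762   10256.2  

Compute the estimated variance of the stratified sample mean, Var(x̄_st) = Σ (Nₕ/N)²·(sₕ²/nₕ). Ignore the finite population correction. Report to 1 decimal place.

53164.7

N = 29232; Wₕ = Nₕ/N.
district 1: (10310/29232)²·11816.6²/607 = 28615.1910
district 2: (11996/29232)²·12747.9²/1629 = 16800.1077
district 3: (6926/29232)²·10256.2²/762 = 7749.3612
Sum = 53164.6599 → 53164.7.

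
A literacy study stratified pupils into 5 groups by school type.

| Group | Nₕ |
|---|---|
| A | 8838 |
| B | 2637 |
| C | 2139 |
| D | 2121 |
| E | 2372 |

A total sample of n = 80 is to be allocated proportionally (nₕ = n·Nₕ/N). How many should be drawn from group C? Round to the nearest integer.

N = 8838 + 2637 + 2139 + 2121 + 2372 = 18107.
n_C = 80·2139/18107 = 9.450... → 9.

9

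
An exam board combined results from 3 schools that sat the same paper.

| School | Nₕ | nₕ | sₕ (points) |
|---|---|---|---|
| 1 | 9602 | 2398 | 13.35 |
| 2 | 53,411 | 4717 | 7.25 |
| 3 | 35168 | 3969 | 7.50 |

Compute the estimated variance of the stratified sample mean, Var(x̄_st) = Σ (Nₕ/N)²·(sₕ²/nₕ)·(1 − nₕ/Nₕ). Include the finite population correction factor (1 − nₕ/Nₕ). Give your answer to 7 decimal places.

N = 98181; Wₕ = Nₕ/N.
school 1: (9602/98181)²·13.35²/2398·(1 − 2398/9602) = 0.0005333274
school 2: (53411/98181)²·7.25²/4717·(1 − 4717/53411) = 0.0030065013
school 3: (35168/98181)²·7.50²/3969·(1 − 3969/35168) = 0.0016131504
Sum = 0.0051529791 → 0.0051530.

0.0051530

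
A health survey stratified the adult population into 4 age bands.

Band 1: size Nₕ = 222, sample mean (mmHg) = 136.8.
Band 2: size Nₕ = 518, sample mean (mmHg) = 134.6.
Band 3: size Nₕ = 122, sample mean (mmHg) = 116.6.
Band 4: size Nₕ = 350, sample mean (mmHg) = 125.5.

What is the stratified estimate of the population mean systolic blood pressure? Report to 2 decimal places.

130.56

N = 222 + 518 + 122 + 350 = 1212.
Weight each subgroup mean by Nₕ/N and sum.
Σ Nₕx̄ₕ = 222·136.8 + 518·134.6 + 122·116.6 + 350·125.5 = 30369.6 + 69722.8 + 14225.2 + 43925 = 158242.6.
Divide by N: 158242.6 / 1212 = 130.5632... → 130.56.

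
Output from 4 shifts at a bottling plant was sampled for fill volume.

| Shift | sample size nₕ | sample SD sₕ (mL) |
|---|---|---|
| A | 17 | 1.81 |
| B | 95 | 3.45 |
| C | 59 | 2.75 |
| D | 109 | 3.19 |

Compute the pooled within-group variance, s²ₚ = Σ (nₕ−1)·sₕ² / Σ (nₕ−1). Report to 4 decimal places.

Degrees of freedom: 16 + 94 + 58 + 108 = 276.
Σ(nₕ−1)sₕ² = 16·3.2761 + 94·11.9025 + 58·7.5625 + 108·10.1761 = 2708.8964.
s²ₚ = 2708.8964 / 276 = 9.814842... → 9.8148.

9.8148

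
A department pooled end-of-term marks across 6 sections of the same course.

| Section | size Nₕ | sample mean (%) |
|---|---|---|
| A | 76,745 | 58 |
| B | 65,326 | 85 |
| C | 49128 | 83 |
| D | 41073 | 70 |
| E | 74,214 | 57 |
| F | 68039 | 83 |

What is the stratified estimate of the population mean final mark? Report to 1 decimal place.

71.6

N = 374525; weights Wₕ = Nₕ/N = (0.2049, 0.1744, 0.1312, 0.1097, 0.1982, 0.1817).
x̄_st = Σ Wₕ·x̄ₕ = 0.2049·58 + 0.1744·85 + 0.1312·83 + 0.1097·70 + 0.1982·57 + 0.1817·83 ≈ 71.648...
→ 71.6.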